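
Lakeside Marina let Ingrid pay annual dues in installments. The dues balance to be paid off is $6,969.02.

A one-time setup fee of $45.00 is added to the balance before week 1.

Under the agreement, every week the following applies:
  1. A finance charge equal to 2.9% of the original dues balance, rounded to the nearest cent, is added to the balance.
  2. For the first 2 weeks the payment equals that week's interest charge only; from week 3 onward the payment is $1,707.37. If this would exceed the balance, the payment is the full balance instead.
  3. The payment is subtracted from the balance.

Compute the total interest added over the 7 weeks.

$1,414.70

Week 1: opening $7,014.02; interest $202.10 → $7,216.12; payment $202.10; balance $7,014.02
Week 2: opening $7,014.02; interest $202.10 → $7,216.12; payment $202.10; balance $7,014.02
Week 3: opening $7,014.02; interest $202.10 → $7,216.12; payment $1,707.37; balance $5,508.75
Week 4: opening $5,508.75; interest $202.10 → $5,710.85; payment $1,707.37; balance $4,003.48
Week 5: opening $4,003.48; interest $202.10 → $4,205.58; payment $1,707.37; balance $2,498.21
Week 6: opening $2,498.21; interest $202.10 → $2,700.31; payment $1,707.37; balance $992.94
Week 7: opening $992.94; interest $202.10 → $1,195.04; payment $1,195.04; balance $0.00
Total interest: $202.10 + $202.10 + $202.10 + $202.10 + $202.10 + $202.10 + $202.10 = $1,414.70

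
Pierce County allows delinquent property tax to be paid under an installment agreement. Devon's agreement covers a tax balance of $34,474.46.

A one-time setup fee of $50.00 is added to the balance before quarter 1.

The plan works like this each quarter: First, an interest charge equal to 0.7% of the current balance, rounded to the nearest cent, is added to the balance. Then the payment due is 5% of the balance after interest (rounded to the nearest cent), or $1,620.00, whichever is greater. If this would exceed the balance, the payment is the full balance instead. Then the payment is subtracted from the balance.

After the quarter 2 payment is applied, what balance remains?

$31,596.06

# | Opening | Interest | Payment | End bal
1 | $34,524.46 | $241.67 | $1,738.31 | $33,027.82
2 | $33,027.82 | $231.19 | $1,662.95 | $31,596.06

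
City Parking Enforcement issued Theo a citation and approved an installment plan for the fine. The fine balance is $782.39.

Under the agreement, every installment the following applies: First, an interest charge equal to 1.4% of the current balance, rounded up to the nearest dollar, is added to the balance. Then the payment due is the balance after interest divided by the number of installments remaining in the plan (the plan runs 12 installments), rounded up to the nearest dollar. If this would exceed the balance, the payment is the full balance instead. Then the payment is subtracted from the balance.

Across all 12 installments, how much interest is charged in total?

# | Opening | Interest | Payment | End bal
1 | $782.39 | $11.00 | $67.00 | $726.39
2 | $726.39 | $11.00 | $68.00 | $669.39
3 | $669.39 | $10.00 | $68.00 | $611.39
4 | $611.39 | $9.00 | $69.00 | $551.39
5 | $551.39 | $8.00 | $70.00 | $489.39
6 | $489.39 | $7.00 | $71.00 | $425.39
7 | $425.39 | $6.00 | $72.00 | $359.39
8 | $359.39 | $6.00 | $74.00 | $291.39
9 | $291.39 | $5.00 | $75.00 | $221.39
10 | $221.39 | $4.00 | $76.00 | $149.39
11 | $149.39 | $3.00 | $77.00 | $75.39
12 | $75.39 | $2.00 | $77.39 | $0.00
Total interest: $11.00 + $11.00 + $10.00 + $9.00 + $8.00 + $7.00 + $6.00 + $6.00 + $5.00 + $4.00 + $3.00 + $2.00 = $82.00

$82.00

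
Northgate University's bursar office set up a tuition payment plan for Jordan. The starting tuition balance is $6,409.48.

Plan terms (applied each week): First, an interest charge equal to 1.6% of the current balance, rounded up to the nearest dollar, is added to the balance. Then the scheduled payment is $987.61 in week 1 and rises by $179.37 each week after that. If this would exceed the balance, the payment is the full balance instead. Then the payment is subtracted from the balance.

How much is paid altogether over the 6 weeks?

Week 1: $6,409.48 +$103.00 interest = $6,512.48; pay $987.61 → $5,524.87
Week 2: $5,524.87 +$89.00 interest = $5,613.87; pay $1,166.98 → $4,446.89
Week 3: $4,446.89 +$72.00 interest = $4,518.89; pay $1,346.35 → $3,172.54
Week 4: $3,172.54 +$51.00 interest = $3,223.54; pay $1,525.72 → $1,697.82
Week 5: $1,697.82 +$28.00 interest = $1,725.82; pay $1,705.09 → $20.73
Week 6: $20.73 +$1.00 interest = $21.73; pay $21.73 → $0.00
Total paid: $6,753.48

$6,753.48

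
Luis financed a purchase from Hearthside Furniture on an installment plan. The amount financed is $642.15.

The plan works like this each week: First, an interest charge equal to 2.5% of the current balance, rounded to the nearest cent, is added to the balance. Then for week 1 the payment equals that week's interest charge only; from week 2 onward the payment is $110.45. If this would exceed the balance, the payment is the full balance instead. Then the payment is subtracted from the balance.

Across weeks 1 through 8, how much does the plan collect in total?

Week 1: opening $642.15; interest $16.05 → $658.20; payment $16.05; balance $642.15
Week 2: opening $642.15; interest $16.05 → $658.20; payment $110.45; balance $547.75
Week 3: opening $547.75; interest $13.69 → $561.44; payment $110.45; balance $450.99
Week 4: opening $450.99; interest $11.27 → $462.26; payment $110.45; balance $351.81
Week 5: opening $351.81; interest $8.80 → $360.61; payment $110.45; balance $250.16
Week 6: opening $250.16; interest $6.25 → $256.41; payment $110.45; balance $145.96
Week 7: opening $145.96; interest $3.65 → $149.61; payment $110.45; balance $39.16
Week 8: opening $39.16; interest $0.98 → $40.14; payment $40.14; balance $0.00
Total paid: $718.89

$718.89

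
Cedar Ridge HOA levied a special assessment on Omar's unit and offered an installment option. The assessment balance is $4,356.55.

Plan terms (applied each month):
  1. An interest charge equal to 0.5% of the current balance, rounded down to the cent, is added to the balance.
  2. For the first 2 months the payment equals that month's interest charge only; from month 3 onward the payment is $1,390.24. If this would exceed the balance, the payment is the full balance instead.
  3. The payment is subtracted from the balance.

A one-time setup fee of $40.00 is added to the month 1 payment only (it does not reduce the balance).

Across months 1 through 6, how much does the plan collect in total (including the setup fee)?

$4,486.04

# | Opening | Interest | Payment | Fee | End bal
1 | $4,356.55 | $21.78 | $21.78 | $40.00 | $4,356.55
2 | $4,356.55 | $21.78 | $21.78 | — | $4,356.55
3 | $4,356.55 | $21.78 | $1,390.24 | — | $2,988.09
4 | $2,988.09 | $14.94 | $1,390.24 | — | $1,612.79
5 | $1,612.79 | $8.06 | $1,390.24 | — | $230.61
6 | $230.61 | $1.15 | $231.76 | — | $0.00
Total paid: $4,486.04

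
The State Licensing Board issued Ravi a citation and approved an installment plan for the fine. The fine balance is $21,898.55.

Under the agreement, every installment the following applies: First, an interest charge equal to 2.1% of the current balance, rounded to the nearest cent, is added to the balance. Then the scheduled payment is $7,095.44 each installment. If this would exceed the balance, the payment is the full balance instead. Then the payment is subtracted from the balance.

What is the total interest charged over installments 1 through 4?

$991.63

Installment 1: opening $21,898.55; interest $459.87 → $22,358.42; payment $7,095.44; balance $15,262.98
Installment 2: opening $15,262.98; interest $320.52 → $15,583.50; payment $7,095.44; balance $8,488.06
Installment 3: opening $8,488.06; interest $178.25 → $8,666.31; payment $7,095.44; balance $1,570.87
Installment 4: opening $1,570.87; interest $32.99 → $1,603.86; payment $1,603.86; balance $0.00
Total interest: $459.87 + $320.52 + $178.25 + $32.99 = $991.63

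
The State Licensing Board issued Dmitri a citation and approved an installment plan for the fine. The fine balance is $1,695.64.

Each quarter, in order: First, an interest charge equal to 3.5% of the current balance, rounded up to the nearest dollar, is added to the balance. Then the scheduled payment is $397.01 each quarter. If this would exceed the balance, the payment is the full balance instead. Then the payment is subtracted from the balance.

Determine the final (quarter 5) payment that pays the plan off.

$284.60

Quarter 1: opening $1,695.64; interest $60.00 → $1,755.64; payment $397.01; balance $1,358.63
Quarter 2: opening $1,358.63; interest $48.00 → $1,406.63; payment $397.01; balance $1,009.62
Quarter 3: opening $1,009.62; interest $36.00 → $1,045.62; payment $397.01; balance $648.61
Quarter 4: opening $648.61; interest $23.00 → $671.61; payment $397.01; balance $274.60
Quarter 5: opening $274.60; interest $10.00 → $284.60; payment $284.60; balance $0.00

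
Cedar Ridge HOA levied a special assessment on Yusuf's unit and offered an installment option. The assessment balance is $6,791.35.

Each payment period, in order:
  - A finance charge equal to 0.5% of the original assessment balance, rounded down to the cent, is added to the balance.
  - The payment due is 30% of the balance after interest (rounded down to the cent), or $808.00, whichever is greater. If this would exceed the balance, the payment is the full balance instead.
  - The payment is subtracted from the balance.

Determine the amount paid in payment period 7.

$93.29

Payment period 1: $6,791.35 +$33.95 interest = $6,825.30; pay $2,047.59 → $4,777.71
Payment period 2: $4,777.71 +$33.95 interest = $4,811.66; pay $1,443.49 → $3,368.17
Payment period 3: $3,368.17 +$33.95 interest = $3,402.12; pay $1,020.63 → $2,381.49
Payment period 4: $2,381.49 +$33.95 interest = $2,415.44; pay $808.00 → $1,607.44
Payment period 5: $1,607.44 +$33.95 interest = $1,641.39; pay $808.00 → $833.39
Payment period 6: $833.39 +$33.95 interest = $867.34; pay $808.00 → $59.34
Payment period 7: $59.34 +$33.95 interest = $93.29; pay $93.29 → $0.00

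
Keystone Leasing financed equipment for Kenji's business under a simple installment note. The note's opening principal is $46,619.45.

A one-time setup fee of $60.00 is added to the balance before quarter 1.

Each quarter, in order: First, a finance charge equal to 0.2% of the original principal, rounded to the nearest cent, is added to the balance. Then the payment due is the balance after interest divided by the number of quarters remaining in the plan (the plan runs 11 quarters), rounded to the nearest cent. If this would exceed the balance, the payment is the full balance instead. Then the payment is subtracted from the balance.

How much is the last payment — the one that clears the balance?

$4,525.16

Quarter 1: $46,679.45 +$93.24 interest = $46,772.69; pay $4,252.06 → $42,520.63
Quarter 2: $42,520.63 +$93.24 interest = $42,613.87; pay $4,261.39 → $38,352.48
Quarter 3: $38,352.48 +$93.24 interest = $38,445.72; pay $4,271.75 → $34,173.97
Quarter 4: $34,173.97 +$93.24 interest = $34,267.21; pay $4,283.40 → $29,983.81
Quarter 5: $29,983.81 +$93.24 interest = $30,077.05; pay $4,296.72 → $25,780.33
Quarter 6: $25,780.33 +$93.24 interest = $25,873.57; pay $4,312.26 → $21,561.31
Quarter 7: $21,561.31 +$93.24 interest = $21,654.55; pay $4,330.91 → $17,323.64
Quarter 8: $17,323.64 +$93.24 interest = $17,416.88; pay $4,354.22 → $13,062.66
Quarter 9: $13,062.66 +$93.24 interest = $13,155.90; pay $4,385.30 → $8,770.60
Quarter 10: $8,770.60 +$93.24 interest = $8,863.84; pay $4,431.92 → $4,431.92
Quarter 11: $4,431.92 +$93.24 interest = $4,525.16; pay $4,525.16 → $0.00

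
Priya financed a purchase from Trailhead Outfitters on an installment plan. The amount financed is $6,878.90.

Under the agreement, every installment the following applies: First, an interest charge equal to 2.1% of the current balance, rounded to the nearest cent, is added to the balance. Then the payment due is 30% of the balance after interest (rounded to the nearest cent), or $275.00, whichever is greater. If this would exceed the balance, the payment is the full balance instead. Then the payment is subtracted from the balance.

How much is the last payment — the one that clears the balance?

# | Opening | Interest | Payment | End bal
1 | $6,878.90 | $144.46 | $2,107.01 | $4,916.35
2 | $4,916.35 | $103.24 | $1,505.88 | $3,513.71
3 | $3,513.71 | $73.79 | $1,076.25 | $2,511.25
4 | $2,511.25 | $52.74 | $769.20 | $1,794.79
5 | $1,794.79 | $37.69 | $549.74 | $1,282.74
6 | $1,282.74 | $26.94 | $392.90 | $916.78
7 | $916.78 | $19.25 | $280.81 | $655.22
8 | $655.22 | $13.76 | $275.00 | $393.98
9 | $393.98 | $8.27 | $275.00 | $127.25
10 | $127.25 | $2.67 | $129.92 | $0.00

$129.92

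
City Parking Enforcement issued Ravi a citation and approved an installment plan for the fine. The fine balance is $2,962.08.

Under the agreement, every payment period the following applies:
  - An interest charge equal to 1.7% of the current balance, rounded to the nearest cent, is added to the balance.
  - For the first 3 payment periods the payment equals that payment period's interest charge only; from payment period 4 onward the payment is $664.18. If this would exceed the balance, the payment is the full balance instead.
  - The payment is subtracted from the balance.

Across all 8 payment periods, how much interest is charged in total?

$296.73

# | Opening | Interest | Payment | End bal
1 | $2,962.08 | $50.36 | $50.36 | $2,962.08
2 | $2,962.08 | $50.36 | $50.36 | $2,962.08
3 | $2,962.08 | $50.36 | $50.36 | $2,962.08
4 | $2,962.08 | $50.36 | $664.18 | $2,348.26
5 | $2,348.26 | $39.92 | $664.18 | $1,724.00
6 | $1,724.00 | $29.31 | $664.18 | $1,089.13
7 | $1,089.13 | $18.52 | $664.18 | $443.47
8 | $443.47 | $7.54 | $451.01 | $0.00
Total interest: $50.36 + $50.36 + $50.36 + $50.36 + $39.92 + $29.31 + $18.52 + $7.54 = $296.73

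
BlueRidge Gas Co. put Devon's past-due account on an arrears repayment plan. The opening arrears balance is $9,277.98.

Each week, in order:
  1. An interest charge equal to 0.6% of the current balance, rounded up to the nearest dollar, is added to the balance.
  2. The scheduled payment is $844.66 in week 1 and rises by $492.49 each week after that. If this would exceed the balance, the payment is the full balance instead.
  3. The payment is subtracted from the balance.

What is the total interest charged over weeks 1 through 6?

$205.00

# | Opening | Interest | Payment | End bal
1 | $9,277.98 | $56.00 | $844.66 | $8,489.32
2 | $8,489.32 | $51.00 | $1,337.15 | $7,203.17
3 | $7,203.17 | $44.00 | $1,829.64 | $5,417.53
4 | $5,417.53 | $33.00 | $2,322.13 | $3,128.40
5 | $3,128.40 | $19.00 | $2,814.62 | $332.78
6 | $332.78 | $2.00 | $334.78 | $0.00
Total interest: $56.00 + $51.00 + $44.00 + $33.00 + $19.00 + $2.00 = $205.00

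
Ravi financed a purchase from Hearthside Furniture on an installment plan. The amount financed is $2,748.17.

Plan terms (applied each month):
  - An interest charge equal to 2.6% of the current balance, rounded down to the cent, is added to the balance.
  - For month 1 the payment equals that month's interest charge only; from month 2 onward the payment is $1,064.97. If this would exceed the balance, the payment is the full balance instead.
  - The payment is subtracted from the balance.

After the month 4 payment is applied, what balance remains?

Month 1: $2,748.17 +$71.45 interest = $2,819.62; pay $71.45 → $2,748.17
Month 2: $2,748.17 +$71.45 interest = $2,819.62; pay $1,064.97 → $1,754.65
Month 3: $1,754.65 +$45.62 interest = $1,800.27; pay $1,064.97 → $735.30
Month 4: $735.30 +$19.11 interest = $754.41; pay $754.41 → $0.00

$0.00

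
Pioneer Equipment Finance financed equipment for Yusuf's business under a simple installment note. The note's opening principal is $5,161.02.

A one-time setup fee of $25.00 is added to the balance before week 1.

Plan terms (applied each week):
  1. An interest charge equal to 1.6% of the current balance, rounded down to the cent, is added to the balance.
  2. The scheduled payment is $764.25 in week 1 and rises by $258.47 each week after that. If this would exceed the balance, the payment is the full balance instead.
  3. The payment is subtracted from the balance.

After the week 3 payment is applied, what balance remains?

$2,329.76

Week 1: $5,186.02 +$82.97 interest = $5,268.99; pay $764.25 → $4,504.74
Week 2: $4,504.74 +$72.07 interest = $4,576.81; pay $1,022.72 → $3,554.09
Week 3: $3,554.09 +$56.86 interest = $3,610.95; pay $1,281.19 → $2,329.76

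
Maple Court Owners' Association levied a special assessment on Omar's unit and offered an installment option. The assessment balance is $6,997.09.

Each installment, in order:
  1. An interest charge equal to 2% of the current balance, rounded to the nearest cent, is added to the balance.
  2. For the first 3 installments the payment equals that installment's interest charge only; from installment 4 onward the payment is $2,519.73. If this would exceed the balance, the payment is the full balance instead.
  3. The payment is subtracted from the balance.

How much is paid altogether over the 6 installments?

Installment 1: $6,997.09 +$139.94 interest = $7,137.03; pay $139.94 → $6,997.09
Installment 2: $6,997.09 +$139.94 interest = $7,137.03; pay $139.94 → $6,997.09
Installment 3: $6,997.09 +$139.94 interest = $7,137.03; pay $139.94 → $6,997.09
Installment 4: $6,997.09 +$139.94 interest = $7,137.03; pay $2,519.73 → $4,617.30
Installment 5: $4,617.30 +$92.35 interest = $4,709.65; pay $2,519.73 → $2,189.92
Installment 6: $2,189.92 +$43.80 interest = $2,233.72; pay $2,233.72 → $0.00
Total paid: $7,693.00

$7,693.00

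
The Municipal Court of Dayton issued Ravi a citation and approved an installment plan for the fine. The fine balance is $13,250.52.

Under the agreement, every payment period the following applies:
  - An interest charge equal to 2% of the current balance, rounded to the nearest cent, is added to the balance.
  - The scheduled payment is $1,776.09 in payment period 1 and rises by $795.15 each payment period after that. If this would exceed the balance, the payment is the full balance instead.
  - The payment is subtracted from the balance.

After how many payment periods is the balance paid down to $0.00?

# | Opening | Interest | Payment | End bal
1 | $13,250.52 | $265.01 | $1,776.09 | $11,739.44
2 | $11,739.44 | $234.79 | $2,571.24 | $9,402.99
3 | $9,402.99 | $188.06 | $3,366.39 | $6,224.66
4 | $6,224.66 | $124.49 | $4,161.54 | $2,187.61
5 | $2,187.61 | $43.75 | $2,231.36 | $0.00
Balance reaches $0.00 in payment period 5.

5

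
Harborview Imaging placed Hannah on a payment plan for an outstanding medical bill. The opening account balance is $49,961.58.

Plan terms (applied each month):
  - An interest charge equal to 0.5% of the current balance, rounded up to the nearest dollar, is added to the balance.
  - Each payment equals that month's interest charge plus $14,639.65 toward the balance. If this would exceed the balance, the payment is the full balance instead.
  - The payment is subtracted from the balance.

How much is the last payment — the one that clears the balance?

$6,073.63

Month 1: $49,961.58 +$250.00 interest = $50,211.58; pay $14,889.65 → $35,321.93
Month 2: $35,321.93 +$177.00 interest = $35,498.93; pay $14,816.65 → $20,682.28
Month 3: $20,682.28 +$104.00 interest = $20,786.28; pay $14,743.65 → $6,042.63
Month 4: $6,042.63 +$31.00 interest = $6,073.63; pay $6,073.63 → $0.00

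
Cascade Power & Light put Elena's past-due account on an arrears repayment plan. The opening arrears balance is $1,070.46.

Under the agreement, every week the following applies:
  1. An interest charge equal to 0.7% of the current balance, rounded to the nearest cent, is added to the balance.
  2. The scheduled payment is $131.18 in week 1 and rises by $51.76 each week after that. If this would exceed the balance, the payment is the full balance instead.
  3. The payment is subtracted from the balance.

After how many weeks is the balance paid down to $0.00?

Week 1: $1,070.46 +$7.49 interest = $1,077.95; pay $131.18 → $946.77
Week 2: $946.77 +$6.63 interest = $953.40; pay $182.94 → $770.46
Week 3: $770.46 +$5.39 interest = $775.85; pay $234.70 → $541.15
Week 4: $541.15 +$3.79 interest = $544.94; pay $286.46 → $258.48
Week 5: $258.48 +$1.81 interest = $260.29; pay $260.29 → $0.00
Balance reaches $0.00 in week 5.

5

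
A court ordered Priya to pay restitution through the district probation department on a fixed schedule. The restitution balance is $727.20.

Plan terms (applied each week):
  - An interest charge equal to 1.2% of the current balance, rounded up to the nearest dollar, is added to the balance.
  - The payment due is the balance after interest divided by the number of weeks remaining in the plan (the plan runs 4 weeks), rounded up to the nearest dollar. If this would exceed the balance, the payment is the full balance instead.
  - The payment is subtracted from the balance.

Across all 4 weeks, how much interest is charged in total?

$24.00

Week 1: $727.20 +$9.00 interest = $736.20; pay $185.00 → $551.20
Week 2: $551.20 +$7.00 interest = $558.20; pay $187.00 → $371.20
Week 3: $371.20 +$5.00 interest = $376.20; pay $189.00 → $187.20
Week 4: $187.20 +$3.00 interest = $190.20; pay $190.20 → $0.00
Total interest: $9.00 + $7.00 + $5.00 + $3.00 = $24.00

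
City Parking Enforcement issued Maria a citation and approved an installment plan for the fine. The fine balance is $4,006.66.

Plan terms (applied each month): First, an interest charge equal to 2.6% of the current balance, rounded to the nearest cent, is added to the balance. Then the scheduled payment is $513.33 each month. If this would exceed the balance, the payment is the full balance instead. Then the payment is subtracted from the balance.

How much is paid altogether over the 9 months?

$4,537.08

# | Opening | Interest | Payment | End bal
1 | $4,006.66 | $104.17 | $513.33 | $3,597.50
2 | $3,597.50 | $93.54 | $513.33 | $3,177.71
3 | $3,177.71 | $82.62 | $513.33 | $2,747.00
4 | $2,747.00 | $71.42 | $513.33 | $2,305.09
5 | $2,305.09 | $59.93 | $513.33 | $1,851.69
6 | $1,851.69 | $48.14 | $513.33 | $1,386.50
7 | $1,386.50 | $36.05 | $513.33 | $909.22
8 | $909.22 | $23.64 | $513.33 | $419.53
9 | $419.53 | $10.91 | $430.44 | $0.00
Total paid: $4,537.08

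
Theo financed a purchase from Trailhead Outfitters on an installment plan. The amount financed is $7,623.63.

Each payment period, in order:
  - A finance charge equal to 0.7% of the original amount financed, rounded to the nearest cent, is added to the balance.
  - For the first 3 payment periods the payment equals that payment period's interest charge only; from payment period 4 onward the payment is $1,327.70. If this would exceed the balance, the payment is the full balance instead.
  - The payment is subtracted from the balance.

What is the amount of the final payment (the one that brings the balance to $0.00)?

Payment period 1: $7,623.63 +$53.37 interest = $7,677.00; pay $53.37 → $7,623.63
Payment period 2: $7,623.63 +$53.37 interest = $7,677.00; pay $53.37 → $7,623.63
Payment period 3: $7,623.63 +$53.37 interest = $7,677.00; pay $53.37 → $7,623.63
Payment period 4: $7,623.63 +$53.37 interest = $7,677.00; pay $1,327.70 → $6,349.30
Payment period 5: $6,349.30 +$53.37 interest = $6,402.67; pay $1,327.70 → $5,074.97
Payment period 6: $5,074.97 +$53.37 interest = $5,128.34; pay $1,327.70 → $3,800.64
Payment period 7: $3,800.64 +$53.37 interest = $3,854.01; pay $1,327.70 → $2,526.31
Payment period 8: $2,526.31 +$53.37 interest = $2,579.68; pay $1,327.70 → $1,251.98
Payment period 9: $1,251.98 +$53.37 interest = $1,305.35; pay $1,305.35 → $0.00

$1,305.35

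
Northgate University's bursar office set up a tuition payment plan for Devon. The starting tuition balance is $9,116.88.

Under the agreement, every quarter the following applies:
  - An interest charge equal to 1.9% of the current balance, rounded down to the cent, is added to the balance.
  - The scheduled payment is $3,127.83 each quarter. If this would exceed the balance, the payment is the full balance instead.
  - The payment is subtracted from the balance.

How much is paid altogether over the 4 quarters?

Quarter 1: opening $9,116.88; interest $173.22 → $9,290.10; payment $3,127.83; balance $6,162.27
Quarter 2: opening $6,162.27; interest $117.08 → $6,279.35; payment $3,127.83; balance $3,151.52
Quarter 3: opening $3,151.52; interest $59.87 → $3,211.39; payment $3,127.83; balance $83.56
Quarter 4: opening $83.56; interest $1.58 → $85.14; payment $85.14; balance $0.00
Total paid: $9,468.63

$9,468.63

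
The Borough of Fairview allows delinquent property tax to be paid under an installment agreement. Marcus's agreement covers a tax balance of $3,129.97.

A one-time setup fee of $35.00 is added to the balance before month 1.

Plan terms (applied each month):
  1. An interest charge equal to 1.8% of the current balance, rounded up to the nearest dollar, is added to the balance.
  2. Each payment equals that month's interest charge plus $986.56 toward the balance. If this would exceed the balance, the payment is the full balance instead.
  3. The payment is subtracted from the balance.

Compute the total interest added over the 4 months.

$123.00

Month 1: $3,164.97 +$57.00 interest = $3,221.97; pay $1,043.56 → $2,178.41
Month 2: $2,178.41 +$40.00 interest = $2,218.41; pay $1,026.56 → $1,191.85
Month 3: $1,191.85 +$22.00 interest = $1,213.85; pay $1,008.56 → $205.29
Month 4: $205.29 +$4.00 interest = $209.29; pay $209.29 → $0.00
Total interest: $57.00 + $40.00 + $22.00 + $4.00 = $123.00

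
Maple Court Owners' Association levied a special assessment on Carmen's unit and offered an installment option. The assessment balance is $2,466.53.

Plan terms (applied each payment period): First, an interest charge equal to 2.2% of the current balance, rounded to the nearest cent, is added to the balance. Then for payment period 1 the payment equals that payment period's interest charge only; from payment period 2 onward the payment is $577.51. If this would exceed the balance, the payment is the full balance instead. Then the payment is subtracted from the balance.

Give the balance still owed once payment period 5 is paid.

# | Opening | Interest | Payment | End bal
1 | $2,466.53 | $54.26 | $54.26 | $2,466.53
2 | $2,466.53 | $54.26 | $577.51 | $1,943.28
3 | $1,943.28 | $42.75 | $577.51 | $1,408.52
4 | $1,408.52 | $30.99 | $577.51 | $862.00
5 | $862.00 | $18.96 | $577.51 | $303.45

$303.45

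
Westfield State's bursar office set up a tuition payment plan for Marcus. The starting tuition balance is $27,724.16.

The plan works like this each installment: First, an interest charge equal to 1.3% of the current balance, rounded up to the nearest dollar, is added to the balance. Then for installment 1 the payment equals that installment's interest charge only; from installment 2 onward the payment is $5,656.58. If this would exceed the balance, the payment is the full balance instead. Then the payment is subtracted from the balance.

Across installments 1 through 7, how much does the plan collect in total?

$29,200.16

Installment 1: opening $27,724.16; interest $361.00 → $28,085.16; payment $361.00; balance $27,724.16
Installment 2: opening $27,724.16; interest $361.00 → $28,085.16; payment $5,656.58; balance $22,428.58
Installment 3: opening $22,428.58; interest $292.00 → $22,720.58; payment $5,656.58; balance $17,064.00
Installment 4: opening $17,064.00; interest $222.00 → $17,286.00; payment $5,656.58; balance $11,629.42
Installment 5: opening $11,629.42; interest $152.00 → $11,781.42; payment $5,656.58; balance $6,124.84
Installment 6: opening $6,124.84; interest $80.00 → $6,204.84; payment $5,656.58; balance $548.26
Installment 7: opening $548.26; interest $8.00 → $556.26; payment $556.26; balance $0.00
Total paid: $29,200.16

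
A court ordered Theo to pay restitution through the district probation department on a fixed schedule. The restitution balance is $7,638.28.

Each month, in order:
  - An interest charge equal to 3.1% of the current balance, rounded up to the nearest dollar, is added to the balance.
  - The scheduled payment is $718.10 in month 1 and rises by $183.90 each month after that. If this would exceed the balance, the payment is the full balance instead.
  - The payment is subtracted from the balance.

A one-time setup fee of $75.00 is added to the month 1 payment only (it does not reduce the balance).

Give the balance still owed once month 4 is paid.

Month 1: opening $7,638.28; interest $237.00 → $7,875.28; payment $718.10 (+ $75.00 fee); balance $7,157.18
Month 2: opening $7,157.18; interest $222.00 → $7,379.18; payment $902.00; balance $6,477.18
Month 3: opening $6,477.18; interest $201.00 → $6,678.18; payment $1,085.90; balance $5,592.28
Month 4: opening $5,592.28; interest $174.00 → $5,766.28; payment $1,269.80; balance $4,496.48

$4,496.48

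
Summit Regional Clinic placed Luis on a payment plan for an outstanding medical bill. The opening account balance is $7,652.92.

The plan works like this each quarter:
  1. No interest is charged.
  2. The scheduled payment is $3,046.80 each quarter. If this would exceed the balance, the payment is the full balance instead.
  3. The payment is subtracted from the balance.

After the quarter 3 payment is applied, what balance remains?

$0.00

Quarter 1: $7,652.92 − $3,046.80 → $4,606.12
Quarter 2: $4,606.12 − $3,046.80 → $1,559.32
Quarter 3: $1,559.32 − $1,559.32 → $0.00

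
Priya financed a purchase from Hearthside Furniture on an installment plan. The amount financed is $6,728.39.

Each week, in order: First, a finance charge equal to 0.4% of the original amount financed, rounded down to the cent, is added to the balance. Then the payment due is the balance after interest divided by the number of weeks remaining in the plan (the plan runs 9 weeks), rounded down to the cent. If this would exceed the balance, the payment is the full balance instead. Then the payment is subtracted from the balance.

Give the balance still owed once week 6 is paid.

Week 1: $6,728.39 +$26.91 interest = $6,755.30; pay $750.58 → $6,004.72
Week 2: $6,004.72 +$26.91 interest = $6,031.63; pay $753.95 → $5,277.68
Week 3: $5,277.68 +$26.91 interest = $5,304.59; pay $757.79 → $4,546.80
Week 4: $4,546.80 +$26.91 interest = $4,573.71; pay $762.28 → $3,811.43
Week 5: $3,811.43 +$26.91 interest = $3,838.34; pay $767.66 → $3,070.68
Week 6: $3,070.68 +$26.91 interest = $3,097.59; pay $774.39 → $2,323.20

$2,323.20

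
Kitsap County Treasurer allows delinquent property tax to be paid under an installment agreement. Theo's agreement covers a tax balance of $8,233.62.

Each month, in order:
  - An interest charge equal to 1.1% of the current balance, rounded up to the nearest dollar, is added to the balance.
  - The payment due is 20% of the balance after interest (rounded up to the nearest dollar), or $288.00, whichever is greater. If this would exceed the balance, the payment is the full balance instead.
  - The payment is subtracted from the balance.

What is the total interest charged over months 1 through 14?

Month 1: $8,233.62 +$91.00 interest = $8,324.62; pay $1,665.00 → $6,659.62
Month 2: $6,659.62 +$74.00 interest = $6,733.62; pay $1,347.00 → $5,386.62
Month 3: $5,386.62 +$60.00 interest = $5,446.62; pay $1,090.00 → $4,356.62
Month 4: $4,356.62 +$48.00 interest = $4,404.62; pay $881.00 → $3,523.62
Month 5: $3,523.62 +$39.00 interest = $3,562.62; pay $713.00 → $2,849.62
Month 6: $2,849.62 +$32.00 interest = $2,881.62; pay $577.00 → $2,304.62
Month 7: $2,304.62 +$26.00 interest = $2,330.62; pay $467.00 → $1,863.62
Month 8: $1,863.62 +$21.00 interest = $1,884.62; pay $377.00 → $1,507.62
Month 9: $1,507.62 +$17.00 interest = $1,524.62; pay $305.00 → $1,219.62
Month 10: $1,219.62 +$14.00 interest = $1,233.62; pay $288.00 → $945.62
Month 11: $945.62 +$11.00 interest = $956.62; pay $288.00 → $668.62
Month 12: $668.62 +$8.00 interest = $676.62; pay $288.00 → $388.62
Month 13: $388.62 +$5.00 interest = $393.62; pay $288.00 → $105.62
Month 14: $105.62 +$2.00 interest = $107.62; pay $107.62 → $0.00
Total interest: $91.00 + $74.00 + $60.00 + $48.00 + $39.00 + $32.00 + $26.00 + $21.00 + $17.00 + $14.00 + $11.00 + $8.00 + $5.00 + $2.00 = $448.00

$448.00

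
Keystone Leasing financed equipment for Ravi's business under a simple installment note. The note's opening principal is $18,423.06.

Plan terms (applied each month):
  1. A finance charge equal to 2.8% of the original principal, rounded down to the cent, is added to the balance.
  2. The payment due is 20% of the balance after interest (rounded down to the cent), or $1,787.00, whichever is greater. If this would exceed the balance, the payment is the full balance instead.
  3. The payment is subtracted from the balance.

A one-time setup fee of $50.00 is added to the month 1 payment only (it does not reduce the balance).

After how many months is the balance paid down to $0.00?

Month 1: $18,423.06 +$515.84 interest = $18,938.90; pay $3,787.78 (+ $50.00 fee) → $15,151.12
Month 2: $15,151.12 +$515.84 interest = $15,666.96; pay $3,133.39 → $12,533.57
Month 3: $12,533.57 +$515.84 interest = $13,049.41; pay $2,609.88 → $10,439.53
Month 4: $10,439.53 +$515.84 interest = $10,955.37; pay $2,191.07 → $8,764.30
Month 5: $8,764.30 +$515.84 interest = $9,280.14; pay $1,856.02 → $7,424.12
Month 6: $7,424.12 +$515.84 interest = $7,939.96; pay $1,787.00 → $6,152.96
Month 7: $6,152.96 +$515.84 interest = $6,668.80; pay $1,787.00 → $4,881.80
Month 8: $4,881.80 +$515.84 interest = $5,397.64; pay $1,787.00 → $3,610.64
Month 9: $3,610.64 +$515.84 interest = $4,126.48; pay $1,787.00 → $2,339.48
Month 10: $2,339.48 +$515.84 interest = $2,855.32; pay $1,787.00 → $1,068.32
Month 11: $1,068.32 +$515.84 interest = $1,584.16; pay $1,584.16 → $0.00
Balance reaches $0.00 in month 11.

11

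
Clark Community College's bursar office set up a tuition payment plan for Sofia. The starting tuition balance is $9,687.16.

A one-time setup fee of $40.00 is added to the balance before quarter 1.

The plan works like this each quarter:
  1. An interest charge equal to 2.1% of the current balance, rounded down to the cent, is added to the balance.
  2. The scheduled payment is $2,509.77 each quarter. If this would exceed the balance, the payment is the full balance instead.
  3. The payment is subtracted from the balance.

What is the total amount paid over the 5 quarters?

Quarter 1: $9,727.16 +$204.27 interest = $9,931.43; pay $2,509.77 → $7,421.66
Quarter 2: $7,421.66 +$155.85 interest = $7,577.51; pay $2,509.77 → $5,067.74
Quarter 3: $5,067.74 +$106.42 interest = $5,174.16; pay $2,509.77 → $2,664.39
Quarter 4: $2,664.39 +$55.95 interest = $2,720.34; pay $2,509.77 → $210.57
Quarter 5: $210.57 +$4.42 interest = $214.99; pay $214.99 → $0.00
Total paid: $10,254.07

$10,254.07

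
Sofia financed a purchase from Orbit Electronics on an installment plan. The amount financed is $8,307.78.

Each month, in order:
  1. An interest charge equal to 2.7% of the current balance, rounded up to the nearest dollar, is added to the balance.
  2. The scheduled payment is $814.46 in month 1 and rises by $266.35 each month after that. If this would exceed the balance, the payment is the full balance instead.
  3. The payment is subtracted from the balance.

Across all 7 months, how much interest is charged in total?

Month 1: $8,307.78 +$225.00 interest = $8,532.78; pay $814.46 → $7,718.32
Month 2: $7,718.32 +$209.00 interest = $7,927.32; pay $1,080.81 → $6,846.51
Month 3: $6,846.51 +$185.00 interest = $7,031.51; pay $1,347.16 → $5,684.35
Month 4: $5,684.35 +$154.00 interest = $5,838.35; pay $1,613.51 → $4,224.84
Month 5: $4,224.84 +$115.00 interest = $4,339.84; pay $1,879.86 → $2,459.98
Month 6: $2,459.98 +$67.00 interest = $2,526.98; pay $2,146.21 → $380.77
Month 7: $380.77 +$11.00 interest = $391.77; pay $391.77 → $0.00
Total interest: $225.00 + $209.00 + $185.00 + $154.00 + $115.00 + $67.00 + $11.00 = $966.00

$966.00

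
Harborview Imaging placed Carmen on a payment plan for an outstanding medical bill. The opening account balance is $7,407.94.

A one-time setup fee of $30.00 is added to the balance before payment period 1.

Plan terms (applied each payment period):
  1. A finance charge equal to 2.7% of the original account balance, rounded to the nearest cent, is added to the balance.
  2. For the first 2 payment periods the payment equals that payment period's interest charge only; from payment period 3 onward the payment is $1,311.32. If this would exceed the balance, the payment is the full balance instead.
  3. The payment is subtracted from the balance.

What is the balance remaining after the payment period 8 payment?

Payment period 1: opening $7,437.94; interest $200.01 → $7,637.95; payment $200.01; balance $7,437.94
Payment period 2: opening $7,437.94; interest $200.01 → $7,637.95; payment $200.01; balance $7,437.94
Payment period 3: opening $7,437.94; interest $200.01 → $7,637.95; payment $1,311.32; balance $6,326.63
Payment period 4: opening $6,326.63; interest $200.01 → $6,526.64; payment $1,311.32; balance $5,215.32
Payment period 5: opening $5,215.32; interest $200.01 → $5,415.33; payment $1,311.32; balance $4,104.01
Payment period 6: opening $4,104.01; interest $200.01 → $4,304.02; payment $1,311.32; balance $2,992.70
Payment period 7: opening $2,992.70; interest $200.01 → $3,192.71; payment $1,311.32; balance $1,881.39
Payment period 8: opening $1,881.39; interest $200.01 → $2,081.40; payment $1,311.32; balance $770.08

$770.08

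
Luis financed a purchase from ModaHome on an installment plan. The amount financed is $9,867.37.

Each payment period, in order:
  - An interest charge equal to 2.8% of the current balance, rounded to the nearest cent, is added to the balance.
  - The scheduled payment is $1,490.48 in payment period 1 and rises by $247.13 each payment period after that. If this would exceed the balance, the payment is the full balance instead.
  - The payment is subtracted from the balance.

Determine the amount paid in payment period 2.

Payment period 1: $9,867.37 +$276.29 interest = $10,143.66; pay $1,490.48 → $8,653.18
Payment period 2: $8,653.18 +$242.29 interest = $8,895.47; pay $1,737.61 → $7,157.86

$1,737.61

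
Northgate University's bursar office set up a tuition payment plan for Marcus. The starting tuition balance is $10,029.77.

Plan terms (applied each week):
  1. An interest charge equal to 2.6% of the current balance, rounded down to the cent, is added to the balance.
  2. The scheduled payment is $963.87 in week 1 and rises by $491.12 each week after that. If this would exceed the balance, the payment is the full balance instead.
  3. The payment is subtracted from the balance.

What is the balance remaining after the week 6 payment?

# | Opening | Interest | Payment | End bal
1 | $10,029.77 | $260.77 | $963.87 | $9,326.67
2 | $9,326.67 | $242.49 | $1,454.99 | $8,114.17
3 | $8,114.17 | $210.96 | $1,946.11 | $6,379.02
4 | $6,379.02 | $165.85 | $2,437.23 | $4,107.64
5 | $4,107.64 | $106.79 | $2,928.35 | $1,286.08
6 | $1,286.08 | $33.43 | $1,319.51 | $0.00

$0.00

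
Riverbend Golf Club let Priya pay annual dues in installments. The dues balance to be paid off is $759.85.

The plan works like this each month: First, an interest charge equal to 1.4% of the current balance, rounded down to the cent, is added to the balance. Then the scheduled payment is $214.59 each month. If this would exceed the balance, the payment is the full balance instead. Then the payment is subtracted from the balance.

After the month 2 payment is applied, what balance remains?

Month 1: $759.85 +$10.63 interest = $770.48; pay $214.59 → $555.89
Month 2: $555.89 +$7.78 interest = $563.67; pay $214.59 → $349.08

$349.08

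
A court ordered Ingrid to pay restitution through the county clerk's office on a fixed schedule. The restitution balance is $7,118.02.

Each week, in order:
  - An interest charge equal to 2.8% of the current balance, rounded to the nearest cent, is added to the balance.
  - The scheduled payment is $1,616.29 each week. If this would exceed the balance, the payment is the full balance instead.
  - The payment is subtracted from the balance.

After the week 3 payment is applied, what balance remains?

Week 1: opening $7,118.02; interest $199.30 → $7,317.32; payment $1,616.29; balance $5,701.03
Week 2: opening $5,701.03; interest $159.63 → $5,860.66; payment $1,616.29; balance $4,244.37
Week 3: opening $4,244.37; interest $118.84 → $4,363.21; payment $1,616.29; balance $2,746.92

$2,746.92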